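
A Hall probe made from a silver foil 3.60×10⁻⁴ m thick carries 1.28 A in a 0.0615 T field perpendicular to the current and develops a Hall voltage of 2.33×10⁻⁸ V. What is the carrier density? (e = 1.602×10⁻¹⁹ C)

From V_H = IB/(n e t), n = IB/(V_H e t).
n = (1.28)(0.0615)/((2.33×10⁻⁸)(1.602×10⁻¹⁹)(3.60×10⁻⁴)) ≈ 5.86×10²⁸ m⁻³.

n ≈ 5.86×10²⁸ m⁻³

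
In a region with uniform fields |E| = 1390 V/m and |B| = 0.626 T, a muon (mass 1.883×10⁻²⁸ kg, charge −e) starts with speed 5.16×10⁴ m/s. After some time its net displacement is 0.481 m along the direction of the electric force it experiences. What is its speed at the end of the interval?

B does no work; ΔKE = |q|E d.
½mv_f² = ½mv₀² + |q|Ed = ½(1.883×10⁻²⁸)(5.16×10⁴)² + (1.602×10⁻¹⁹)(1390)(0.481) ≈ 2.507×10⁻¹⁹ J + 1.071×10⁻¹⁶ J ≈ 1.074×10⁻¹⁶ J.
v_f = √(2·1.074×10⁻¹⁶/1.883×10⁻²⁸) ≈ 1.07×10⁶ m/s.

v_f ≈ 1.07×10⁶ m/s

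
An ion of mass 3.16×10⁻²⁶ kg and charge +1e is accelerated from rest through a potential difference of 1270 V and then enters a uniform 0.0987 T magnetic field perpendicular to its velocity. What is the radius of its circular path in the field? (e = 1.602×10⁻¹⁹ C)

Acceleration: |q|V = ½mv² ⇒ v = √(2|q|V/m) = √(2·1.602×10⁻¹⁹·1270/3.16×10⁻²⁶) ≈ 1.135×10⁵ m/s.
In the field: r = mv/(|q|B) = (3.16×10⁻²⁶)(1.135×10⁵)/((1.602×10⁻¹⁹)(0.0987)) ≈ 0.227 m.

r ≈ 0.227 m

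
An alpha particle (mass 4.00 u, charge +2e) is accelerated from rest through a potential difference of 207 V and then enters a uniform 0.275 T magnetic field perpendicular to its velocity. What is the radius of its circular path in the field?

r ≈ 0.0107 m

Acceleration: |q|V = ½mv² ⇒ v = √(2|q|V/m) = √(2·3.204×10⁻¹⁹·207/6.644×10⁻²⁷) ≈ 1.413×10⁵ m/s.
In the field: r = mv/(|q|B) = (6.644×10⁻²⁷)(1.413×10⁵)/((3.204×10⁻¹⁹)(0.275)) ≈ 0.0107 m.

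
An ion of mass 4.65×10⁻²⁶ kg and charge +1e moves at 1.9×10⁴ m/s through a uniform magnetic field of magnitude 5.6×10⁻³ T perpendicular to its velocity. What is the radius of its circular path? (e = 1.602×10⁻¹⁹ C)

r ≈ 0.98 m

The magnetic force provides the centripetal force: |q|vB = mv²/r.
r = mv/(|q|B) = (4.65×10⁻²⁶)(1.9×10⁴)/((1.602×10⁻¹⁹)(5.6×10⁻³)) ≈ 0.98 m.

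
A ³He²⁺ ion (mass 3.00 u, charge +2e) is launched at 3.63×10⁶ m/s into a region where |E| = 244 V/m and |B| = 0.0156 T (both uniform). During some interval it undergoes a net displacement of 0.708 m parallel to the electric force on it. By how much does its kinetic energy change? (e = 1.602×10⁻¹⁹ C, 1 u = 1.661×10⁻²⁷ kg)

ΔKE ≈ 5.53×10⁻¹⁷ J

The magnetic force is always ⟂ v and does no work; only the electric force changes KE.
ΔKE = F_E · d = |q|E d = (3.204×10⁻¹⁹)(244)(0.708) ≈ 5.53×10⁻¹⁷ J.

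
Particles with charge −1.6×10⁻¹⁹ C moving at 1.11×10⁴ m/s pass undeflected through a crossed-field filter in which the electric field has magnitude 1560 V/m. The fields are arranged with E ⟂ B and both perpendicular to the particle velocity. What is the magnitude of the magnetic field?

B = 0.141 T

Balance of forces in the selector: qE = qvB ⇒ B = E/v.
B = 1560/1.11×10⁴ = 0.141 T.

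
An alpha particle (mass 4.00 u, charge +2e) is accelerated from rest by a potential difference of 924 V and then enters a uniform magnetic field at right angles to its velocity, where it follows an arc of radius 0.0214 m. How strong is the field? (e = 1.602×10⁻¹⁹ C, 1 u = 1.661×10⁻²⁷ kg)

B ≈ 0.289 T

v = √(2|q|V/m) = √(2·3.204×10⁻¹⁹·924/6.644×10⁻²⁷) ≈ 2.985×10⁵ m/s.
B = mv/(|q|r) = (6.644×10⁻²⁷)(2.985×10⁵)/((3.204×10⁻¹⁹)(0.0214)) ≈ 0.289 T.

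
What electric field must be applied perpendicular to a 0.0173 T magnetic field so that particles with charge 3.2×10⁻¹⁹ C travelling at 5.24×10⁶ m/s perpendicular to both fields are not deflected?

For straight-line motion qE = qvB, so E = vB.
E = 5.24×10⁶ × 0.0173 = 9.07×10⁴ V/m.

E = 9.07×10⁴ V/m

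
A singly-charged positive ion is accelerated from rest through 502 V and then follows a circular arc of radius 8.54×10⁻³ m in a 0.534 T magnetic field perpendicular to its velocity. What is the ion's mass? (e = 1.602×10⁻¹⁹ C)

Combine |q|V = ½mv² and r = mv/(|q|B): eliminate v to get m = qB²r²/(2V).
m = (1.602×10⁻¹⁹)(0.534)²(8.54×10⁻³)²/(2·502) ≈ 3.32×10⁻²⁷ kg.

m ≈ 3.32×10⁻²⁷ kg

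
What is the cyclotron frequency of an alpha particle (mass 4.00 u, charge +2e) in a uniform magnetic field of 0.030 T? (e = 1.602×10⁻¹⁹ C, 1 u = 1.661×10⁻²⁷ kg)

f = |q|B/(2πm).
f = (3.204×10⁻¹⁹)(0.030)/(2π·6.644×10⁻²⁷) ≈ 2.3×10⁵ Hz.

f ≈ 2.3×10⁵ Hz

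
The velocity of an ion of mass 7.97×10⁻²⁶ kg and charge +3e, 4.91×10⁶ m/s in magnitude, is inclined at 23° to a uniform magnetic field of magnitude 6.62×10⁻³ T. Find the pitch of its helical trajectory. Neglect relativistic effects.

v∥ = v cosθ = 4.91×10⁶·cos23° ≈ 4.520×10⁶ m/s.
T = 2πm/(|q|B) = 2π(7.97×10⁻²⁶)/((4.806×10⁻¹⁹)(6.62×10⁻³)) ≈ 1.574×10⁻⁴ s.
pitch = v∥ T = (4.520×10⁶)(1.574×10⁻⁴) ≈ 711 m.

p ≈ 711 m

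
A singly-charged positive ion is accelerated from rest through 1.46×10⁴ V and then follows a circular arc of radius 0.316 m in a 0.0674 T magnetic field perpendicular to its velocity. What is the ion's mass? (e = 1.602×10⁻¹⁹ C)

m ≈ 2.49×10⁻²⁷ kg

Combine |q|V = ½mv² and r = mv/(|q|B): eliminate v to get m = qB²r²/(2V).
m = (1.602×10⁻¹⁹)(0.0674)²(0.316)²/(2·1.46×10⁴) ≈ 2.49×10⁻²⁷ kg.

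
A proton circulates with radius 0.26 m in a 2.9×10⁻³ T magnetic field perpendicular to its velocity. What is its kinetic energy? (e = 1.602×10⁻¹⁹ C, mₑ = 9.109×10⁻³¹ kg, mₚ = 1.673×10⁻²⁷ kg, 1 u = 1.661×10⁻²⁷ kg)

v = |q|Br/m, then KE = ½mv² = (qBr)²/(2m).
v = (1.602×10⁻¹⁹)(2.9×10⁻³)(0.26)/1.673×10⁻²⁷ ≈ 7.220×10⁴ m/s.
KE = ½(1.673×10⁻²⁷)(7.220×10⁴)² ≈ 4.4×10⁻¹⁸ J.

KE ≈ 4.4×10⁻¹⁸ J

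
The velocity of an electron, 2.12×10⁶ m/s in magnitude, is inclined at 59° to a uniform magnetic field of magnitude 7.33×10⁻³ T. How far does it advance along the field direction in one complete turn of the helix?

p ≈ 5.32×10⁻³ m

v∥ = v cosθ = 2.12×10⁶·cos59° ≈ 1.092×10⁶ m/s.
T = 2πm/(|q|B) = 2π(9.109×10⁻³¹)/((1.602×10⁻¹⁹)(7.33×10⁻³)) ≈ 4.874×10⁻⁹ s.
pitch = v∥ T = (1.092×10⁶)(4.874×10⁻⁹) ≈ 5.32×10⁻³ m.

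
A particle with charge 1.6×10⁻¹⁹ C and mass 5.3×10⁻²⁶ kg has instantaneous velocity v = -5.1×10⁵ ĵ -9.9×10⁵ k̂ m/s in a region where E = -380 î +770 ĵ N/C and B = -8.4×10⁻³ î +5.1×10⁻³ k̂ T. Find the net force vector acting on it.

v×B = (-2600, 8320, -4280) N/C.
E + v×B = (-2980, 9090, -4280) N/C.
F = q(E + v×B) = (1.6×10⁻¹⁹ C)·(-2980, 9090, -4280) = (-4.77×10⁻¹⁶, 1.45×10⁻¹⁵, -6.85×10⁻¹⁶) N.

F ≈ (-4.77×10⁻¹⁶, 1.45×10⁻¹⁵, -6.85×10⁻¹⁶) N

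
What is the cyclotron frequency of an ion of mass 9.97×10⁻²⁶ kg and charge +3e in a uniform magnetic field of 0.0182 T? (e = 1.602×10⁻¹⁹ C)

f ≈ 1.40×10⁴ Hz

f = |q|B/(2πm).
f = (4.806×10⁻¹⁹)(0.0182)/(2π·9.97×10⁻²⁶) ≈ 1.40×10⁴ Hz.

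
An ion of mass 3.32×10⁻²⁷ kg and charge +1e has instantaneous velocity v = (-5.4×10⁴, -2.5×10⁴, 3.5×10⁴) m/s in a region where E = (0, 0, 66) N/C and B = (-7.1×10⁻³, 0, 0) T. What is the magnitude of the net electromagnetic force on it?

v×B = (0, -249, -178) N/C.
E + v×B = (0, -249, -112) N/C.
F = q(E + v×B) = (1.602×10⁻¹⁹ C)·(0, -249, -112) = (0, -3.98×10⁻¹⁷, -1.79×10⁻¹⁷) N.
|F| = 4.36×10⁻¹⁷ N.

|F| ≈ 4.36×10⁻¹⁷ N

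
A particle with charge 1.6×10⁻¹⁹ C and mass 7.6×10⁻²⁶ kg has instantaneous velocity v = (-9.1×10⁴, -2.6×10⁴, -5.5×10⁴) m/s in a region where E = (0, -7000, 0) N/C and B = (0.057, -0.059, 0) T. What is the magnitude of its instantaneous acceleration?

|a| ≈ 2.66×10¹⁰ m/s²

v×B = (-3240, -3140, 6850) N/C.
E + v×B = (-3240, -1.01×10⁴, 6850) N/C.
F = q(E + v×B) = (1.6×10⁻¹⁹ C)·(-3240, -1.01×10⁴, 6850) = (-5.19×10⁻¹⁶, -1.62×10⁻¹⁵, 1.10×10⁻¹⁵) N.
|a| = |F|/m = 2.025×10⁻¹⁵/7.6×10⁻²⁶ ≈ 2.66×10¹⁰ m/s².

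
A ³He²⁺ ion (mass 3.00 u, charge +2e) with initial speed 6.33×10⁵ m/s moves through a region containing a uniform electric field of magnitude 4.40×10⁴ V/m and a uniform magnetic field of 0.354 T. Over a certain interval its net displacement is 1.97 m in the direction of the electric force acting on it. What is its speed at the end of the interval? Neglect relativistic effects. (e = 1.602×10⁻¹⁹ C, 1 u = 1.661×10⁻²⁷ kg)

v_f ≈ 3.40×10⁶ m/s

B does no work; ΔKE = |q|E d.
½mv_f² = ½mv₀² + |q|Ed = ½(4.983×10⁻²⁷)(6.33×10⁵)² + (3.204×10⁻¹⁹)(4.40×10⁴)(1.97) ≈ 9.983×10⁻¹⁶ J + 2.777×10⁻¹⁴ J ≈ 2.877×10⁻¹⁴ J.
v_f = √(2·2.877×10⁻¹⁴/4.983×10⁻²⁷) ≈ 3.40×10⁶ m/s.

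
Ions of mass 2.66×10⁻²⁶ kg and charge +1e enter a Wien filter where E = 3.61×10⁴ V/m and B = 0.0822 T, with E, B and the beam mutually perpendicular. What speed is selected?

Zero net Lorentz force requires |qE| = |q v×B|, i.e. E = vB.
v = E/B = 3.61×10⁴/0.0822 = 4.39×10⁵ m/s.

v = 4.39×10⁵ m/s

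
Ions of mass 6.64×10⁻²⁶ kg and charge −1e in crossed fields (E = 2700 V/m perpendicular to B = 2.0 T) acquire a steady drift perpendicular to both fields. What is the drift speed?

v_d ≈ 1400 m/s

In crossed fields the guiding centre drifts at v_d = |E×B|/B² = E/B, independent of charge and mass.
v_d = 2700/2.0 = 1400 m/s.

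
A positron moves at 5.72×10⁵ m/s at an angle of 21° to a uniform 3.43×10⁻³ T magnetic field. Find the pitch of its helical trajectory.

v∥ = v cosθ = 5.72×10⁵·cos21° ≈ 5.340×10⁵ m/s.
T = 2πm/(|q|B) = 2π(9.109×10⁻³¹)/((1.602×10⁻¹⁹)(3.43×10⁻³)) ≈ 1.042×10⁻⁸ s.
pitch = v∥ T = (5.340×10⁵)(1.042×10⁻⁸) ≈ 5.56×10⁻³ m.

p ≈ 5.56×10⁻³ m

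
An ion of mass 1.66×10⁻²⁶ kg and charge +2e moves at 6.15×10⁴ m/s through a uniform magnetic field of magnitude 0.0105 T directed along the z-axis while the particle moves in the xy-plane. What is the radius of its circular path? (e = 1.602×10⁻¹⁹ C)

The magnetic force provides the centripetal force: |q|vB = mv²/r.
r = mv/(|q|B) = (1.66×10⁻²⁶)(6.15×10⁴)/((3.204×10⁻¹⁹)(0.0105)) ≈ 0.303 m.

r ≈ 0.303 m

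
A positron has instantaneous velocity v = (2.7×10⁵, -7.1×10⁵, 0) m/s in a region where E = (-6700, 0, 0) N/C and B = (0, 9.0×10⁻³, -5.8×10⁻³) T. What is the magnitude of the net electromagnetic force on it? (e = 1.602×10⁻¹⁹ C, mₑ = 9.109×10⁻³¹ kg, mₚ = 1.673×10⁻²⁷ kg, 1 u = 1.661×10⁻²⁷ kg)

v×B = (4120, 1570, 2430) N/C.
E + v×B = (-2580, 1570, 2430) N/C.
F = q(E + v×B) = (1.602×10⁻¹⁹ C)·(-2580, 1570, 2430) = (-4.14×10⁻¹⁶, 2.51×10⁻¹⁶, 3.89×10⁻¹⁶) N.
|F| = 6.21×10⁻¹⁶ N.

|F| ≈ 6.21×10⁻¹⁶ N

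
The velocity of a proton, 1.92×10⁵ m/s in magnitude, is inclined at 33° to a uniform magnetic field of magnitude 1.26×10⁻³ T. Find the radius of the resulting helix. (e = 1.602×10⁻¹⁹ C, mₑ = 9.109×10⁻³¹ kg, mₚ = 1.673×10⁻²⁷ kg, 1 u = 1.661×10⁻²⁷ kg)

r ≈ 0.867 m

v⊥ = v sinθ = 1.92×10⁵·sin33° ≈ 1.046×10⁵ m/s.
r = m v⊥/(|q|B) = (1.673×10⁻²⁷)(1.046×10⁵)/((1.602×10⁻¹⁹)(1.26×10⁻³)) ≈ 0.867 m.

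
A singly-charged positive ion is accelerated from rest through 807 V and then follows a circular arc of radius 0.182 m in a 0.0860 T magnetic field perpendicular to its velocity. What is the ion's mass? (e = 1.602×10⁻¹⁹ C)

Combine |q|V = ½mv² and r = mv/(|q|B): eliminate v to get m = qB²r²/(2V).
m = (1.602×10⁻¹⁹)(0.0860)²(0.182)²/(2·807) ≈ 2.43×10⁻²⁶ kg.

m ≈ 2.43×10⁻²⁶ kg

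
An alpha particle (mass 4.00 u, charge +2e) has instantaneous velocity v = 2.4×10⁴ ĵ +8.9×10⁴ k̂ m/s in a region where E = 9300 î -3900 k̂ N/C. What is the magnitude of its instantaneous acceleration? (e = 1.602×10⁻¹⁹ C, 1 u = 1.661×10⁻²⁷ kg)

|a| ≈ 4.86×10¹¹ m/s²

Only an electric field acts, so F = qE = (3.204×10⁻¹⁹ C)·(9300, 0, -3900) = (2.98×10⁻¹⁵, 0, -1.25×10⁻¹⁵) N.
|a| = |F|/m = 3.231×10⁻¹⁵/6.644×10⁻²⁷ ≈ 4.86×10¹¹ m/s².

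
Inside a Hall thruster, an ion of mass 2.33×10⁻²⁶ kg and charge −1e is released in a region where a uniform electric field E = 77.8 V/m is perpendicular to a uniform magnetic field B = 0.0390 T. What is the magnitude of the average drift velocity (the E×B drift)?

In crossed fields the guiding centre drifts at v_d = |E×B|/B² = E/B, independent of charge and mass.
v_d = 77.8/0.0390 = 1990 m/s.

v_d ≈ 1990 m/s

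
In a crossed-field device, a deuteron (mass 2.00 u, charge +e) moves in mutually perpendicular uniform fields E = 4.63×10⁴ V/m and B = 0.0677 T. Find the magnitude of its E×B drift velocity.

v_d ≈ 6.84×10⁵ m/s

In crossed fields the guiding centre drifts at v_d = |E×B|/B² = E/B, independent of charge and mass.
v_d = 4.63×10⁴/0.0677 = 6.84×10⁵ m/s.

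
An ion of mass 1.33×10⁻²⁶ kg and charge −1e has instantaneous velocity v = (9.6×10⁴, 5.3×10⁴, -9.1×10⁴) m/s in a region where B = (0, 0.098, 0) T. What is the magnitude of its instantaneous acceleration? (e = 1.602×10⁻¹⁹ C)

|a| ≈ 1.56×10¹¹ m/s²

v×B = (8920, 0, 9410) N/C.
F = q v×B = (−1.602×10⁻¹⁹ C)·(8920, 0, 9410) = (-1.43×10⁻¹⁵, 0, -1.51×10⁻¹⁵) N.
|a| = |F|/m = 2.077×10⁻¹⁵/1.33×10⁻²⁶ ≈ 1.56×10¹¹ m/s².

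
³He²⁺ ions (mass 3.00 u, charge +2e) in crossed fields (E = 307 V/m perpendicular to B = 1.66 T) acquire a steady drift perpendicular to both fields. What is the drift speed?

The steady drift has the magnetic force balancing the electric force, so v_d = E/B.
v_d = 307/1.66 = 185 m/s.

v_d ≈ 185 m/s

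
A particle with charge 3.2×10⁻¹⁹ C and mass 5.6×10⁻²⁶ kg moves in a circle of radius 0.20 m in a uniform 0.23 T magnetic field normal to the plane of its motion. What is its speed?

From |q|vB = mv²/r, v = |q|Br/m.
v = (3.2×10⁻¹⁹)(0.23)(0.20)/5.6×10⁻²⁶ ≈ 2.6×10⁵ m/s.

v ≈ 2.6×10⁵ m/s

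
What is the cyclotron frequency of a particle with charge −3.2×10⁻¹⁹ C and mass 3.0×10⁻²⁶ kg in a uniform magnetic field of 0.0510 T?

f = |q|B/(2πm).
f = (3.2×10⁻¹⁹)(0.0510)/(2π·3.0×10⁻²⁶) ≈ 8.66×10⁴ Hz.

f ≈ 8.66×10⁴ Hz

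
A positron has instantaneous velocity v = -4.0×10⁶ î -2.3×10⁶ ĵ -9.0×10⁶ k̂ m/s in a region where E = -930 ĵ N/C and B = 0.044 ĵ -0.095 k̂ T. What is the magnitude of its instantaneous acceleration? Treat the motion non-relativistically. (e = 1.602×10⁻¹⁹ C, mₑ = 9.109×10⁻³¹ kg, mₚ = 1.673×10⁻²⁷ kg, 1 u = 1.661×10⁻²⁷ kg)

|a| ≈ 1.31×10¹⁷ m/s²

v×B = (6.14×10⁵, -3.80×10⁵, -1.76×10⁵) N/C.
E + v×B = (6.14×10⁵, -3.81×10⁵, -1.76×10⁵) N/C.
F = q(E + v×B) = (1.602×10⁻¹⁹ C)·(6.14×10⁵, -3.81×10⁵, -1.76×10⁵) = (9.84×10⁻¹⁴, -6.10×10⁻¹⁴, -2.82×10⁻¹⁴) N.
|a| = |F|/m = 1.192×10⁻¹³/9.109×10⁻³¹ ≈ 1.31×10¹⁷ m/s².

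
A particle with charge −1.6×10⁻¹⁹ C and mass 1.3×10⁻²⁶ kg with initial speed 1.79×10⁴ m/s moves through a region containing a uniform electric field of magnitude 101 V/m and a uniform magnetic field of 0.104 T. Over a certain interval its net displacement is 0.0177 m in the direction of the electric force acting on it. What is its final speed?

B does no work; ΔKE = |q|E d.
½mv_f² = ½mv₀² + |q|Ed = ½(1.3×10⁻²⁶)(1.79×10⁴)² + (1.6×10⁻¹⁹)(101)(0.0177) ≈ 2.083×10⁻¹⁸ J + 2.860×10⁻¹⁹ J ≈ 2.369×10⁻¹⁸ J.
v_f = √(2·2.369×10⁻¹⁸/1.3×10⁻²⁶) ≈ 1.91×10⁴ m/s.

v_f ≈ 1.91×10⁴ m/s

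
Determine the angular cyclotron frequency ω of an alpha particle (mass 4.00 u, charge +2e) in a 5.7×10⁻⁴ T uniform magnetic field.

ω ≈ 2.7×10⁴ rad/s

ω = |q|B/m.
ω = (3.204×10⁻¹⁹)(5.7×10⁻⁴)/6.644×10⁻²⁷ ≈ 2.7×10⁴ rad/s.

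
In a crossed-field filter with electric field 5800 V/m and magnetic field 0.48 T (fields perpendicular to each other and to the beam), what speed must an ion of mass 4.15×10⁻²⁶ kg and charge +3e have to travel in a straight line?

Zero net Lorentz force requires |qE| = |q v×B|, i.e. E = vB.
v = E/B = 5800/0.48 = 1.2×10⁴ m/s.

v = 1.2×10⁴ m/s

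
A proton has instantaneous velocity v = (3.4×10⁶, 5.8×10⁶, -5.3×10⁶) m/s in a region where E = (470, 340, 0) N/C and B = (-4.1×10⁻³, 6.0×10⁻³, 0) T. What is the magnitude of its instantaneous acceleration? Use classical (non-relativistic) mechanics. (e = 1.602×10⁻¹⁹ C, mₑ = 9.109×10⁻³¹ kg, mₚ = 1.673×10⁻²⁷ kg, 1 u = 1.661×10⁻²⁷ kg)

|a| ≈ 5.65×10¹² m/s²

v×B = (3.18×10⁴, 2.17×10⁴, 4.42×10⁴) N/C.
E + v×B = (3.23×10⁴, 2.21×10⁴, 4.42×10⁴) N/C.
F = q(E + v×B) = (1.602×10⁻¹⁹ C)·(3.23×10⁴, 2.21×10⁴, 4.42×10⁴) = (5.17×10⁻¹⁵, 3.54×10⁻¹⁵, 7.08×10⁻¹⁵) N.
|a| = |F|/m = 9.451×10⁻¹⁵/1.673×10⁻²⁷ ≈ 5.65×10¹² m/s².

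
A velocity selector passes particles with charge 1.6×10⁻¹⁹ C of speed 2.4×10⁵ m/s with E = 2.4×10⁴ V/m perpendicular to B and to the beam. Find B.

B = 0.10 T

Balance of forces in the selector: qE = qvB ⇒ B = E/v.
B = 2.4×10⁴/2.4×10⁵ = 0.10 T.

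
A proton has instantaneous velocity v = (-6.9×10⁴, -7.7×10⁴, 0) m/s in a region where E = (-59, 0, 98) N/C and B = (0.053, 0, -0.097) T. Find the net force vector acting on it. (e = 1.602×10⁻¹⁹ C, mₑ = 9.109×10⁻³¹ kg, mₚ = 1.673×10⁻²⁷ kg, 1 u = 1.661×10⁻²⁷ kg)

F ≈ (1.19×10⁻¹⁵, -1.07×10⁻¹⁵, 6.69×10⁻¹⁶) N

v×B = (7470, -6690, 4080) N/C.
E + v×B = (7410, -6690, 4180) N/C.
F = q(E + v×B) = (1.602×10⁻¹⁹ C)·(7410, -6690, 4180) = (1.19×10⁻¹⁵, -1.07×10⁻¹⁵, 6.69×10⁻¹⁶) N.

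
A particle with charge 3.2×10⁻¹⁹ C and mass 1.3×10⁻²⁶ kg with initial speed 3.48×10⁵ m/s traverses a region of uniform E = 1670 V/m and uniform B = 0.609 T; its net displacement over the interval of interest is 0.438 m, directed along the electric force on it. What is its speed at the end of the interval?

B does no work; ΔKE = |q|E d.
½mv_f² = ½mv₀² + |q|Ed = ½(1.3×10⁻²⁶)(3.48×10⁵)² + (3.2×10⁻¹⁹)(1670)(0.438) ≈ 7.872×10⁻¹⁶ J + 2.341×10⁻¹⁶ J ≈ 1.021×10⁻¹⁵ J.
v_f = √(2·1.021×10⁻¹⁵/1.3×10⁻²⁶) ≈ 3.96×10⁵ m/s.

v_f ≈ 3.96×10⁵ m/s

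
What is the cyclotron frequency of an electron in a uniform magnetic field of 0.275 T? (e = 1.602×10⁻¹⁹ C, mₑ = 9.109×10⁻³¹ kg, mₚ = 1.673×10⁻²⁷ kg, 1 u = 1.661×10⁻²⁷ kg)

f = |q|B/(2πm).
f = (1.602×10⁻¹⁹)(0.275)/(2π·9.109×10⁻³¹) ≈ 7.70×10⁹ Hz.

f ≈ 7.70×10⁹ Hz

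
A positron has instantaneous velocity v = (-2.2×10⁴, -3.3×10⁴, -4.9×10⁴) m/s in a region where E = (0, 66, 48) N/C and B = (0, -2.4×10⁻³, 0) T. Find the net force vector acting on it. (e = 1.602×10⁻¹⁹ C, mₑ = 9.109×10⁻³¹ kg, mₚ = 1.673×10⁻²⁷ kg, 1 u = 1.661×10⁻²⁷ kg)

F ≈ (-1.88×10⁻¹⁷, 1.06×10⁻¹⁷, 1.61×10⁻¹⁷) N

v×B = (-118, 0, 52.8) N/C.
E + v×B = (-118, 66.0, 101) N/C.
F = q(E + v×B) = (1.602×10⁻¹⁹ C)·(-118, 66.0, 101) = (-1.88×10⁻¹⁷, 1.06×10⁻¹⁷, 1.61×10⁻¹⁷) N.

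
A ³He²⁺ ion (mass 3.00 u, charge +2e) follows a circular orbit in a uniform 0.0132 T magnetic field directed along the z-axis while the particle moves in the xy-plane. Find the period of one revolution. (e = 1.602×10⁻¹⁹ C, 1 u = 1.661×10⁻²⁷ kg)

T ≈ 7.40×10⁻⁶ s

The cyclotron period depends only on m, q, B: T = 2πm/(|q|B).
T = 2π(4.983×10⁻²⁷)/((3.204×10⁻¹⁹)(0.0132)) ≈ 7.40×10⁻⁶ s.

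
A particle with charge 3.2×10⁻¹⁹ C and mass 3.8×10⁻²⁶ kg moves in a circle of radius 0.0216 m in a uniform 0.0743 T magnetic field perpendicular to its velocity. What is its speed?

From |q|vB = mv²/r, v = |q|Br/m.
v = (3.2×10⁻¹⁹)(0.0743)(0.0216)/3.8×10⁻²⁶ ≈ 1.35×10⁴ m/s.

v ≈ 1.35×10⁴ m/s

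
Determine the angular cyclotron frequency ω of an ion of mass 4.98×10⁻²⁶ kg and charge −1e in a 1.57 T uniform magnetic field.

ω = |q|B/m.
ω = (1.602×10⁻¹⁹)(1.57)/4.98×10⁻²⁶ ≈ 5.05×10⁶ rad/s.

ω ≈ 5.05×10⁶ rad/s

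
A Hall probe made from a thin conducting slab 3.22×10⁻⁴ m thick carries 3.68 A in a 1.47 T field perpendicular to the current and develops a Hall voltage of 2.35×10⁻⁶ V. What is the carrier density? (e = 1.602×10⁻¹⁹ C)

n ≈ 4.46×10²⁸ m⁻³

From V_H = IB/(n e t), n = IB/(V_H e t).
n = (3.68)(1.47)/((2.35×10⁻⁶)(1.602×10⁻¹⁹)(3.22×10⁻⁴)) ≈ 4.46×10²⁸ m⁻³.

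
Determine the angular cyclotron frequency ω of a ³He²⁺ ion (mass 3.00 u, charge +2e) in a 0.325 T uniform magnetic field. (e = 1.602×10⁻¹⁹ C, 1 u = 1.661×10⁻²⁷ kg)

ω = |q|B/m.
ω = (3.204×10⁻¹⁹)(0.325)/4.983×10⁻²⁷ ≈ 2.09×10⁷ rad/s.

ω ≈ 2.09×10⁷ rad/s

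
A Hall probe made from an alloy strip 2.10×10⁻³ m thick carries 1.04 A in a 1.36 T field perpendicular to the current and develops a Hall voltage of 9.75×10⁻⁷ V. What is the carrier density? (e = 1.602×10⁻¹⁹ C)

n ≈ 4.31×10²⁷ m⁻³

From V_H = IB/(n e t), n = IB/(V_H e t).
n = (1.04)(1.36)/((9.75×10⁻⁷)(1.602×10⁻¹⁹)(2.10×10⁻³)) ≈ 4.31×10²⁷ m⁻³.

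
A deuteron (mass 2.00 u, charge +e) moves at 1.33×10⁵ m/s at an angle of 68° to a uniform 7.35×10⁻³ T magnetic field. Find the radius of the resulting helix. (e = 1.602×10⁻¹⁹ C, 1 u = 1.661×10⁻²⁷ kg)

v⊥ = v sinθ = 1.33×10⁵·sin68° ≈ 1.233×10⁵ m/s.
r = m v⊥/(|q|B) = (3.322×10⁻²⁷)(1.233×10⁵)/((1.602×10⁻¹⁹)(7.35×10⁻³)) ≈ 0.348 m.

r ≈ 0.348 m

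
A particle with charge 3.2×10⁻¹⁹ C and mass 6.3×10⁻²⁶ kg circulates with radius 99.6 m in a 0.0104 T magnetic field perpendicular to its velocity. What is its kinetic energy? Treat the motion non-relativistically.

KE ≈ 5.44×10⁶ eV

v = |q|Br/m, then KE = ½mv² = (qBr)²/(2m).
v = (3.2×10⁻¹⁹)(0.0104)(99.6)/6.3×10⁻²⁶ ≈ 5.261×10⁶ m/s.
KE = ½(6.3×10⁻²⁶)(5.261×10⁶)² ≈ 8.72×10⁻¹³ J = 5.44×10⁶ eV.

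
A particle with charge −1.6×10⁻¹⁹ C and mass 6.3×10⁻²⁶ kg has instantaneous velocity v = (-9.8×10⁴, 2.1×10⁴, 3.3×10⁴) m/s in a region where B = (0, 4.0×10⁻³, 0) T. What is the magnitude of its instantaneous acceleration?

v×B = (-132, 0, -392) N/C.
F = q v×B = (−1.6×10⁻¹⁹ C)·(-132, 0, -392) = (2.11×10⁻¹⁷, 0, 6.27×10⁻¹⁷) N.
|a| = |F|/m = 6.618×10⁻¹⁷/6.3×10⁻²⁶ ≈ 1.05×10⁹ m/s².

|a| ≈ 1.05×10⁹ m/s²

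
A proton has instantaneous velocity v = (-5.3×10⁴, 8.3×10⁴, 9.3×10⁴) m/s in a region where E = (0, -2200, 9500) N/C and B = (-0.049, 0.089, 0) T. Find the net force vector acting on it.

v×B = (-8280, -4560, -650) N/C.
E + v×B = (-8280, -6760, 8850) N/C.
F = q(E + v×B) = (1.602×10⁻¹⁹ C)·(-8280, -6760, 8850) = (-1.33×10⁻¹⁵, -1.08×10⁻¹⁵, 1.42×10⁻¹⁵) N.

F ≈ (-1.33×10⁻¹⁵, -1.08×10⁻¹⁵, 1.42×10⁻¹⁵) N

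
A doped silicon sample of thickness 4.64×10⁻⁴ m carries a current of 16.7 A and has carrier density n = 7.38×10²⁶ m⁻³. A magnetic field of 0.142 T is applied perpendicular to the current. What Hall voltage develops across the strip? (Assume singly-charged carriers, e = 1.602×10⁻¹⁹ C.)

V_H ≈ 4.32×10⁻⁵ V

V_H = IB/(n e t).
V_H = (16.7)(0.142)/((7.38×10²⁶)(1.602×10⁻¹⁹)(4.64×10⁻⁴)) ≈ 4.32×10⁻⁵ V.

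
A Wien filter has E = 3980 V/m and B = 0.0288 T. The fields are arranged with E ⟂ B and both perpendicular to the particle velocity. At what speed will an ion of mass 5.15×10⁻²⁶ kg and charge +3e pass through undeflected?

v = 1.38×10⁵ m/s

Straight-line motion ⇒ electric and magnetic forces cancel, so E = vB.
v = E/B = 3980/0.0288 = 1.38×10⁵ m/s.
The result is independent of the particle's charge and mass.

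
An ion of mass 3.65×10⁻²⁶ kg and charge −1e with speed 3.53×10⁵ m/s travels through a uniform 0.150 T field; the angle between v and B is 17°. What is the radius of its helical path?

r ≈ 0.157 m

v⊥ = v sinθ = 3.53×10⁵·sin17° ≈ 1.032×10⁵ m/s.
r = m v⊥/(|q|B) = (3.65×10⁻²⁶)(1.032×10⁵)/((1.602×10⁻¹⁹)(0.150)) ≈ 0.157 m.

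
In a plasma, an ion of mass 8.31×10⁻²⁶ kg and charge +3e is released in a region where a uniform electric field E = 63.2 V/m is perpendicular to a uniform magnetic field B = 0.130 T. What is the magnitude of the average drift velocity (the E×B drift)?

v_d ≈ 486 m/s

In crossed fields the guiding centre drifts at v_d = |E×B|/B² = E/B, independent of charge and mass.
v_d = 63.2/0.130 = 486 m/s.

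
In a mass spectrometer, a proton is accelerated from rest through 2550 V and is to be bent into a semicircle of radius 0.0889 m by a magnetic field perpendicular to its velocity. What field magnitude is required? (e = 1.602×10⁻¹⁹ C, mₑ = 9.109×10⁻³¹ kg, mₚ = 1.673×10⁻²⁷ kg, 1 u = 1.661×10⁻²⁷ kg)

B ≈ 0.0821 T

v = √(2|q|V/m) = √(2·1.602×10⁻¹⁹·2550/1.673×10⁻²⁷) ≈ 6.988×10⁵ m/s.
B = mv/(|q|r) = (1.673×10⁻²⁷)(6.988×10⁵)/((1.602×10⁻¹⁹)(0.0889)) ≈ 0.0821 T.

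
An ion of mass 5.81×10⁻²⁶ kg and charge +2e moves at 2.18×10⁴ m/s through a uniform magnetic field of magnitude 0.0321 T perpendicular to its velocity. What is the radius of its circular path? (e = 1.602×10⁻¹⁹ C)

The magnetic force provides the centripetal force: |q|vB = mv²/r.
r = mv/(|q|B) = (5.81×10⁻²⁶)(2.18×10⁴)/((3.204×10⁻¹⁹)(0.0321)) ≈ 0.123 m.

r ≈ 0.123 m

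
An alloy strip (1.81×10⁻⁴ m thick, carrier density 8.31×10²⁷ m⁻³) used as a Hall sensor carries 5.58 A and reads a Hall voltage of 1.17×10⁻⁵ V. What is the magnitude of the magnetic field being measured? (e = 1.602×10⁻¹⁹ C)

From V_H = IB/(n e t), B = V_H n e t / I.
B = (1.17×10⁻⁵)(8.31×10²⁷)(1.602×10⁻¹⁹)(1.81×10⁻⁴)/5.58 ≈ 0.505 T.

B ≈ 0.505 T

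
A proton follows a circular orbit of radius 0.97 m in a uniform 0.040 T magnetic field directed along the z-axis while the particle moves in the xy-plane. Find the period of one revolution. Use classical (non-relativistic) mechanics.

T ≈ 1.6×10⁻⁶ s

The cyclotron period depends only on m, q, B: T = 2πm/(|q|B).
T = 2π(1.673×10⁻²⁷)/((1.602×10⁻¹⁹)(0.040)) ≈ 1.6×10⁻⁶ s.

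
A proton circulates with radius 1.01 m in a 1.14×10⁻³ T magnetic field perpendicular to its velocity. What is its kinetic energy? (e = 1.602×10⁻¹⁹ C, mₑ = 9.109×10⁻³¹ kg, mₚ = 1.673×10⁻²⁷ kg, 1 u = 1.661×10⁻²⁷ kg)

v = |q|Br/m, then KE = ½mv² = (qBr)²/(2m).
v = (1.602×10⁻¹⁹)(1.14×10⁻³)(1.01)/1.673×10⁻²⁷ ≈ 1.103×10⁵ m/s.
KE = ½(1.673×10⁻²⁷)(1.103×10⁵)² ≈ 1.02×10⁻¹⁷ J.

KE ≈ 1.02×10⁻¹⁷ J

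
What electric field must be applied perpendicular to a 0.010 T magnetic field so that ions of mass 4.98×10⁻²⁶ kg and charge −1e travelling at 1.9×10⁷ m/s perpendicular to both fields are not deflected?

E = 1.9×10⁵ V/m

For straight-line motion qE = qvB, so E = vB.
E = 1.9×10⁷ × 0.010 = 1.9×10⁵ V/m.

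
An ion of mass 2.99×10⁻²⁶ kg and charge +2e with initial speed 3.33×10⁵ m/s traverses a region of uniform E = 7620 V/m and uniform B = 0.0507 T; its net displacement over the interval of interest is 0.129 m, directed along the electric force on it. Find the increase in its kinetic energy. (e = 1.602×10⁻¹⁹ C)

ΔKE ≈ 3.15×10⁻¹⁶ J

The magnetic force is always ⟂ v and does no work; only the electric force changes KE.
ΔKE = F_E · d = |q|E d = (3.204×10⁻¹⁹)(7620)(0.129) ≈ 3.15×10⁻¹⁶ J.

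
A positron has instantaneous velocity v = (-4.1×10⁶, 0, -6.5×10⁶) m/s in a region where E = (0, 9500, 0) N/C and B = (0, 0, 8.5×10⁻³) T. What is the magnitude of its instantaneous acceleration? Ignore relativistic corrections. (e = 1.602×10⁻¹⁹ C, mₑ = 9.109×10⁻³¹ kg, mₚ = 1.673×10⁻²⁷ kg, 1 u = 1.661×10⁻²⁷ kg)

|a| ≈ 7.80×10¹⁵ m/s²

v×B = (0, 3.48×10⁴, 0) N/C.
E + v×B = (0, 4.44×10⁴, 0) N/C.
F = q(E + v×B) = (1.602×10⁻¹⁹ C)·(0, 4.44×10⁴, 0) = (0, 7.10×10⁻¹⁵, 0) N.
|a| = |F|/m = 7.105×10⁻¹⁵/9.109×10⁻³¹ ≈ 7.80×10¹⁵ m/s².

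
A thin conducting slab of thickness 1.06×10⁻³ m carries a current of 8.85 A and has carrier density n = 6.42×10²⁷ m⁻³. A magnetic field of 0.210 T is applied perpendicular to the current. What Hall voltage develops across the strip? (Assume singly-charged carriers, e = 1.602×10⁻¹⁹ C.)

V_H = IB/(n e t).
V_H = (8.85)(0.210)/((6.42×10²⁷)(1.602×10⁻¹⁹)(1.06×10⁻³)) ≈ 1.70×10⁻⁶ V.

V_H ≈ 1.70×10⁻⁶ V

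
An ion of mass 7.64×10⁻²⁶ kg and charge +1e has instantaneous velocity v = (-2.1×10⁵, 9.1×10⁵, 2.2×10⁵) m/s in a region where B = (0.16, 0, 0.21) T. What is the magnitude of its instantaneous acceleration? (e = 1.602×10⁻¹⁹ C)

|a| ≈ 5.30×10¹¹ m/s²

v×B = (1.91×10⁵, 7.93×10⁴, -1.46×10⁵) N/C.
F = q v×B = (1.602×10⁻¹⁹ C)·(1.91×10⁵, 7.93×10⁴, -1.46×10⁵) = (3.06×10⁻¹⁴, 1.27×10⁻¹⁴, -2.33×10⁻¹⁴) N.
|a| = |F|/m = 4.053×10⁻¹⁴/7.64×10⁻²⁶ ≈ 5.30×10¹¹ m/s².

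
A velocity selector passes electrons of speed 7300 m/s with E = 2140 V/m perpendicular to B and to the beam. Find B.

B = 0.293 T

Balance of forces in the selector: qE = qvB ⇒ B = E/v.
B = 2140/7300 = 0.293 T.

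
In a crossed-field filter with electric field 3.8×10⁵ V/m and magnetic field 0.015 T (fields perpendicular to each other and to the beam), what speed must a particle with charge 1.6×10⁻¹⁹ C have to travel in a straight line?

Straight-line motion ⇒ electric and magnetic forces cancel, so E = vB.
v = E/B = 3.8×10⁵/0.015 = 2.5×10⁷ m/s.

v = 2.5×10⁷ m/s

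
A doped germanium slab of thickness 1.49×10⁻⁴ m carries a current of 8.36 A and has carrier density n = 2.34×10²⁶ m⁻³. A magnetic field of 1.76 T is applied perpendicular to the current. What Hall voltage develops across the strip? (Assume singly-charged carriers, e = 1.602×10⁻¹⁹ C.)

V_H = IB/(n e t).
V_H = (8.36)(1.76)/((2.34×10²⁶)(1.602×10⁻¹⁹)(1.49×10⁻⁴)) ≈ 2.63×10⁻³ V.

V_H ≈ 2.63×10⁻³ V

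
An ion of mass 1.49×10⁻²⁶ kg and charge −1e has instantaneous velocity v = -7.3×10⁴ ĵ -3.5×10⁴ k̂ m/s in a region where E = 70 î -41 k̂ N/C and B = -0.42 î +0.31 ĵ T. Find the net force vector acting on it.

F ≈ (-1.75×10⁻¹⁵, -2.35×10⁻¹⁵, 4.92×10⁻¹⁵) N

v×B = (1.08×10⁴, 1.47×10⁴, -3.07×10⁴) N/C.
E + v×B = (1.09×10⁴, 1.47×10⁴, -3.07×10⁴) N/C.
F = q(E + v×B) = (−1.602×10⁻¹⁹ C)·(1.09×10⁴, 1.47×10⁴, -3.07×10⁴) = (-1.75×10⁻¹⁵, -2.35×10⁻¹⁵, 4.92×10⁻¹⁵) N.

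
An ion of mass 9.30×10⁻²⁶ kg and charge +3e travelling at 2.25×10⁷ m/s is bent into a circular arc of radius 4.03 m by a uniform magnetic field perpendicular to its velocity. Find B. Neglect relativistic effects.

B ≈ 1.08 T

From |q|vB = mv²/r, B = mv/(|q|r).
B = (9.30×10⁻²⁶)(2.25×10⁷)/((4.806×10⁻¹⁹)(4.03)) ≈ 1.08 T.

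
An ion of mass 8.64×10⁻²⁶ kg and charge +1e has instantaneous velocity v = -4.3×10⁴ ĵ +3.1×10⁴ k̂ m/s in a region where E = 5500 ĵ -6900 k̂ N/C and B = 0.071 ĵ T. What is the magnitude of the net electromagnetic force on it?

|F| ≈ 1.46×10⁻¹⁵ N

v×B = (-2200, 0, 0) N/C.
E + v×B = (-2200, 5500, -6900) N/C.
F = q(E + v×B) = (1.602×10⁻¹⁹ C)·(-2200, 5500, -6900) = (-3.53×10⁻¹⁶, 8.81×10⁻¹⁶, -1.11×10⁻¹⁵) N.
|F| = 1.46×10⁻¹⁵ N.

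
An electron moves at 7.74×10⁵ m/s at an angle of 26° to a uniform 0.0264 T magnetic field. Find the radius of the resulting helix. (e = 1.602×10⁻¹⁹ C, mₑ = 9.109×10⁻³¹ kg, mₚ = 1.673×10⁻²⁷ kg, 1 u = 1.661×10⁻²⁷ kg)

r ≈ 7.31×10⁻⁵ m

v⊥ = v sinθ = 7.74×10⁵·sin26° ≈ 3.393×10⁵ m/s.
r = m v⊥/(|q|B) = (9.109×10⁻³¹)(3.393×10⁵)/((1.602×10⁻¹⁹)(0.0264)) ≈ 7.31×10⁻⁵ m.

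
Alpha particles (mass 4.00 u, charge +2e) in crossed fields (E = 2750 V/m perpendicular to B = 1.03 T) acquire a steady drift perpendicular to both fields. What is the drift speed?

v_d ≈ 2670 m/s

In crossed fields the guiding centre drifts at v_d = |E×B|/B² = E/B, independent of charge and mass.
v_d = 2750/1.03 = 2670 m/s.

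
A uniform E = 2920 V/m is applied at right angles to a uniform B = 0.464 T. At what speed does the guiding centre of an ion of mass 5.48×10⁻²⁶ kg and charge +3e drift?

v_d ≈ 6290 m/s

The steady drift has the magnetic force balancing the electric force, so v_d = E/B.
v_d = 2920/0.464 = 6290 m/s.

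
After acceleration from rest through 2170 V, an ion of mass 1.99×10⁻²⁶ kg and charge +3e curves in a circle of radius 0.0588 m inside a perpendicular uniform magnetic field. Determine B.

B ≈ 0.228 T

v = √(2|q|V/m) = √(2·4.806×10⁻¹⁹·2170/1.99×10⁻²⁶) ≈ 3.238×10⁵ m/s.
B = mv/(|q|r) = (1.99×10⁻²⁶)(3.238×10⁵)/((4.806×10⁻¹⁹)(0.0588)) ≈ 0.228 T.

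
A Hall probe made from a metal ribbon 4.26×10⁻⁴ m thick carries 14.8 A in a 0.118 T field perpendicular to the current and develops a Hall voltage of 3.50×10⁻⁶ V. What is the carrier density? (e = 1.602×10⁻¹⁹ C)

From V_H = IB/(n e t), n = IB/(V_H e t).
n = (14.8)(0.118)/((3.50×10⁻⁶)(1.602×10⁻¹⁹)(4.26×10⁻⁴)) ≈ 7.31×10²⁷ m⁻³.

n ≈ 7.31×10²⁷ m⁻³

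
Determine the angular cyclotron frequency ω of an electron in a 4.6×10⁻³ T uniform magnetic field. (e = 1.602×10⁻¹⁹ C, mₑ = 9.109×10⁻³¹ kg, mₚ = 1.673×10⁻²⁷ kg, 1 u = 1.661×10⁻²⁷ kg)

ω = |q|B/m.
ω = (1.602×10⁻¹⁹)(4.6×10⁻³)/9.109×10⁻³¹ ≈ 8.1×10⁸ rad/s.

ω ≈ 8.1×10⁸ rad/s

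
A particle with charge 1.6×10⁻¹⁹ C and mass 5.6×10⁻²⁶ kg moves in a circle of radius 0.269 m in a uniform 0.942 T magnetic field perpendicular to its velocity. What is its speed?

From |q|vB = mv²/r, v = |q|Br/m.
v = (1.6×10⁻¹⁹)(0.942)(0.269)/5.6×10⁻²⁶ ≈ 7.24×10⁵ m/s.

v ≈ 7.24×10⁵ m/s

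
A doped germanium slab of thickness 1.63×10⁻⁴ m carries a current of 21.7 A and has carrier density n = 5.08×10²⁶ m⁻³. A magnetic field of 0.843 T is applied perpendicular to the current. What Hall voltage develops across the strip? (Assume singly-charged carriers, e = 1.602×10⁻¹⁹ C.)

V_H ≈ 1.38×10⁻³ V

V_H = IB/(n e t).
V_H = (21.7)(0.843)/((5.08×10²⁶)(1.602×10⁻¹⁹)(1.63×10⁻⁴)) ≈ 1.38×10⁻³ V.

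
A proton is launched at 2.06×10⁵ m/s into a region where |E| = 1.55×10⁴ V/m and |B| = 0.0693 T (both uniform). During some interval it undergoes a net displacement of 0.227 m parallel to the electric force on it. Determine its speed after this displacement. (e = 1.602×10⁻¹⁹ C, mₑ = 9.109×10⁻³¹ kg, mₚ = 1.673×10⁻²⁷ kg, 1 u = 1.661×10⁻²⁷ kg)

v_f ≈ 8.46×10⁵ m/s

B does no work; ΔKE = |q|E d.
½mv_f² = ½mv₀² + |q|Ed = ½(1.673×10⁻²⁷)(2.06×10⁵)² + (1.602×10⁻¹⁹)(1.55×10⁴)(0.227) ≈ 3.550×10⁻¹⁷ J + 5.637×10⁻¹⁶ J ≈ 5.992×10⁻¹⁶ J.
v_f = √(2·5.992×10⁻¹⁶/1.673×10⁻²⁷) ≈ 8.46×10⁵ m/s.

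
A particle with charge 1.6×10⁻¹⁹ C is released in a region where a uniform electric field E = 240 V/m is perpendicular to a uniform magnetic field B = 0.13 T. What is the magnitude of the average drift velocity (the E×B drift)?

v_d ≈ 1800 m/s

In crossed fields the guiding centre drifts at v_d = |E×B|/B² = E/B, independent of charge and mass.
v_d = 240/0.13 = 1800 m/s.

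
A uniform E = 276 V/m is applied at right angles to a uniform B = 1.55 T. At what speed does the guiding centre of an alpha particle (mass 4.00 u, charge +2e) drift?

v_d ≈ 178 m/s

The E×B drift speed is v_d = E/B.
v_d = 276/1.55 = 178 m/s.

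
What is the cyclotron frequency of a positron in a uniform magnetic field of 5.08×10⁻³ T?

f = |q|B/(2πm).
f = (1.602×10⁻¹⁹)(5.08×10⁻³)/(2π·9.109×10⁻³¹) ≈ 1.42×10⁸ Hz.

f ≈ 1.42×10⁸ Hz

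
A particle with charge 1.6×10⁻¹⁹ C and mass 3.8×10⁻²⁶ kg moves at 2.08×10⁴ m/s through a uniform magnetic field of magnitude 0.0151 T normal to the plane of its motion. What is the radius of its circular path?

The magnetic force provides the centripetal force: |q|vB = mv²/r.
r = mv/(|q|B) = (3.8×10⁻²⁶)(2.08×10⁴)/((1.6×10⁻¹⁹)(0.0151)) ≈ 0.327 m.

r ≈ 0.327 m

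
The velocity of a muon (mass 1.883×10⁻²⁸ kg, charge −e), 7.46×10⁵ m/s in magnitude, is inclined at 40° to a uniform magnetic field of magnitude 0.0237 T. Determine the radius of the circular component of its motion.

r ≈ 0.0238 m

v⊥ = v sinθ = 7.46×10⁵·sin40° ≈ 4.795×10⁵ m/s.
r = m v⊥/(|q|B) = (1.883×10⁻²⁸)(4.795×10⁵)/((1.602×10⁻¹⁹)(0.0237)) ≈ 0.0238 m.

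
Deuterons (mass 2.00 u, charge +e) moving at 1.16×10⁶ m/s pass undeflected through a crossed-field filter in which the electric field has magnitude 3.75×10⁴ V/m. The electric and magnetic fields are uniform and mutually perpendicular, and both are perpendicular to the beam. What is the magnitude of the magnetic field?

Balance of forces in the selector: qE = qvB ⇒ B = E/v.
B = 3.75×10⁴/1.16×10⁶ = 0.0323 T.

B = 0.0323 T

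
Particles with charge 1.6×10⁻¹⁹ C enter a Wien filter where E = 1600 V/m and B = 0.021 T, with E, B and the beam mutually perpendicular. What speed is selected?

v = 7.6×10⁴ m/s

Straight-line motion ⇒ electric and magnetic forces cancel, so E = vB.
v = E/B = 1600/0.021 = 7.6×10⁴ m/s.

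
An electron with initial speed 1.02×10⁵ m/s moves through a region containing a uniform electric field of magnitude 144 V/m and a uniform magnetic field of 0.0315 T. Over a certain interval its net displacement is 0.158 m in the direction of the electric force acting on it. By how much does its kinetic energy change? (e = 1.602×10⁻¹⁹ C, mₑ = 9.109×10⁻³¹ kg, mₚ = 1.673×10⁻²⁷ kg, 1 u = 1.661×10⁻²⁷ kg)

The magnetic force is always ⟂ v and does no work; only the electric force changes KE.
ΔKE = F_E · d = |q|E d = (1.602×10⁻¹⁹)(144)(0.158) ≈ 3.64×10⁻¹⁸ J.

ΔKE ≈ 3.64×10⁻¹⁸ J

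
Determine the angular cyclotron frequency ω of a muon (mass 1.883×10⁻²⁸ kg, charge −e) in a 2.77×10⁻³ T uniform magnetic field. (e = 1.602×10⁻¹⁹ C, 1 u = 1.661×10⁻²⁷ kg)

ω = |q|B/m.
ω = (1.602×10⁻¹⁹)(2.77×10⁻³)/1.883×10⁻²⁸ ≈ 2.36×10⁶ rad/s.

ω ≈ 2.36×10⁶ rad/s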